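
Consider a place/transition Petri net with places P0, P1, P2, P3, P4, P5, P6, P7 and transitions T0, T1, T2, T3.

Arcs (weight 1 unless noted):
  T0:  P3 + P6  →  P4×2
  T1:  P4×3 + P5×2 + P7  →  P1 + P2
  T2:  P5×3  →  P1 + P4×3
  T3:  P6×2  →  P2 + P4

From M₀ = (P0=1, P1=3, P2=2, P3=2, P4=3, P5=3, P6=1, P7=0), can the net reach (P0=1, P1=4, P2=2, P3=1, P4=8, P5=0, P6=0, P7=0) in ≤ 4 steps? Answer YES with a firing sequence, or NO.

step 1: fire T0:  (P0=1, P1=3, P2=2, P3=2, P4=3, P5=3, P6=1, P7=0) → (P0=1, P1=3, P2=2, P3=1, P4=5, P5=3, P6=0, P7=0)
step 2: fire T2:  (P0=1, P1=3, P2=2, P3=1, P4=5, P5=3, P6=0, P7=0) → (P0=1, P1=4, P2=2, P3=1, P4=8, P5=0, P6=0, P7=0)

YES — reachable via ⟨T0, T2⟩ (2 firings)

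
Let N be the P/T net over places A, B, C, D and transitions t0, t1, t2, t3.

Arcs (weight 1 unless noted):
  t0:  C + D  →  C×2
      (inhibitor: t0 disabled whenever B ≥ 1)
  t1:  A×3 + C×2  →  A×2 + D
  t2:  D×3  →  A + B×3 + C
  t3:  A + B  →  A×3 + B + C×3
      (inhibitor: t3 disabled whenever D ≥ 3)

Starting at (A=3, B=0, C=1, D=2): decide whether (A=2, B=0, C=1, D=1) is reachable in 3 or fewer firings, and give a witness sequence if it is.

step 1: fire t0:  (A=3, B=0, C=1, D=2) → (A=3, B=0, C=2, D=1)
step 2: fire t0:  (A=3, B=0, C=2, D=1) → (A=3, B=0, C=3, D=0)
step 3: fire t1:  (A=3, B=0, C=3, D=0) → (A=2, B=0, C=1, D=1)

YES — reachable via ⟨t0, t0, t1⟩ (3 firings)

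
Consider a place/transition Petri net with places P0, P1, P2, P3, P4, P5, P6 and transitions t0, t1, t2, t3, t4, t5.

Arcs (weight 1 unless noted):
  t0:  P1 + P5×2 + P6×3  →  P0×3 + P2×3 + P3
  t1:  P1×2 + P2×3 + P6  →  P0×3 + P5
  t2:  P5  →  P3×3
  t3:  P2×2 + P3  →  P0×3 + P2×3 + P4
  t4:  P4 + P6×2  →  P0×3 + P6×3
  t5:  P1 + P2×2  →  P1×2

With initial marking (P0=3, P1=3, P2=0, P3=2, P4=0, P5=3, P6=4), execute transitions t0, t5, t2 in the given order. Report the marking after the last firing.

(P0=6, P1=3, P2=1, P3=6, P4=0, P5=0, P6=1)

step 1: fire t0:  (P0=3, P1=3, P2=0, P3=2, P4=0, P5=3, P6=4) → (P0=6, P1=2, P2=3, P3=3, P4=0, P5=1, P6=1)
step 2: fire t5:  (P0=6, P1=2, P2=3, P3=3, P4=0, P5=1, P6=1) → (P0=6, P1=3, P2=1, P3=3, P4=0, P5=1, P6=1)
step 3: fire t2:  (P0=6, P1=3, P2=1, P3=3, P4=0, P5=1, P6=1) → (P0=6, P1=3, P2=1, P3=6, P4=0, P5=0, P6=1)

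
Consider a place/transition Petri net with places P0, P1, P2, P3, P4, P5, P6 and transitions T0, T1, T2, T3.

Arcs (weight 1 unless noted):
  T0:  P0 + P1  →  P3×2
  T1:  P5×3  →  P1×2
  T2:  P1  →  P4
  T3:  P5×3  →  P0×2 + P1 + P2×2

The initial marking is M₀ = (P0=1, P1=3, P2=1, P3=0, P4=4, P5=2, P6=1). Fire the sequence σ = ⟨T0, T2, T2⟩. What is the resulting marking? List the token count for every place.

(P0=0, P1=0, P2=1, P3=2, P4=6, P5=2, P6=1)

step 1: fire T0:  (P0=1, P1=3, P2=1, P3=0, P4=4, P5=2, P6=1) → (P0=0, P1=2, P2=1, P3=2, P4=4, P5=2, P6=1)
step 2: fire T2:  (P0=0, P1=2, P2=1, P3=2, P4=4, P5=2, P6=1) → (P0=0, P1=1, P2=1, P3=2, P4=5, P5=2, P6=1)
step 3: fire T2:  (P0=0, P1=1, P2=1, P3=2, P4=5, P5=2, P6=1) → (P0=0, P1=0, P2=1, P3=2, P4=6, P5=2, P6=1)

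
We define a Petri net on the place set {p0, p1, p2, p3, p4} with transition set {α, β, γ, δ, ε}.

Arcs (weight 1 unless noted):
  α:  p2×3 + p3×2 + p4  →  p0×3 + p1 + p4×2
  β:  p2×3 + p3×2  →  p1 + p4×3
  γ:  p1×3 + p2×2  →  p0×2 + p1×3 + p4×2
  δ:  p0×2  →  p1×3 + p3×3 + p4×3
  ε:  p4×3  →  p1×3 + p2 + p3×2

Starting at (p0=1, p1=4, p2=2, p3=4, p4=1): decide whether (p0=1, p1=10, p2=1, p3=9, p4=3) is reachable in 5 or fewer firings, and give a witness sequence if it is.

step 1: fire γ:  (p0=1, p1=4, p2=2, p3=4, p4=1) → (p0=3, p1=4, p2=0, p3=4, p4=3)
step 2: fire δ:  (p0=3, p1=4, p2=0, p3=4, p4=3) → (p0=1, p1=7, p2=0, p3=7, p4=6)
step 3: fire ε:  (p0=1, p1=7, p2=0, p3=7, p4=6) → (p0=1, p1=10, p2=1, p3=9, p4=3)

YES — reachable via ⟨γ, δ, ε⟩ (3 firings)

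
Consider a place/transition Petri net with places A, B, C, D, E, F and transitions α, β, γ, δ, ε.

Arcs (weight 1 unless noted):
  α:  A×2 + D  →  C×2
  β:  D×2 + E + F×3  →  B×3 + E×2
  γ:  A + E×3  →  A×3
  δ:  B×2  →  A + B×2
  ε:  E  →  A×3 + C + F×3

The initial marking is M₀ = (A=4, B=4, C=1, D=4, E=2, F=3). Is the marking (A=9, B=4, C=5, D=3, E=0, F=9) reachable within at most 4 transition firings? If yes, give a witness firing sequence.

step 1: fire α:  (A=4, B=4, C=1, D=4, E=2, F=3) → (A=2, B=4, C=3, D=3, E=2, F=3)
step 2: fire δ:  (A=2, B=4, C=3, D=3, E=2, F=3) → (A=3, B=4, C=3, D=3, E=2, F=3)
step 3: fire ε:  (A=3, B=4, C=3, D=3, E=2, F=3) → (A=6, B=4, C=4, D=3, E=1, F=6)
step 4: fire ε:  (A=6, B=4, C=4, D=3, E=1, F=6) → (A=9, B=4, C=5, D=3, E=0, F=9)

YES — reachable via ⟨α, δ, ε, ε⟩ (4 firings)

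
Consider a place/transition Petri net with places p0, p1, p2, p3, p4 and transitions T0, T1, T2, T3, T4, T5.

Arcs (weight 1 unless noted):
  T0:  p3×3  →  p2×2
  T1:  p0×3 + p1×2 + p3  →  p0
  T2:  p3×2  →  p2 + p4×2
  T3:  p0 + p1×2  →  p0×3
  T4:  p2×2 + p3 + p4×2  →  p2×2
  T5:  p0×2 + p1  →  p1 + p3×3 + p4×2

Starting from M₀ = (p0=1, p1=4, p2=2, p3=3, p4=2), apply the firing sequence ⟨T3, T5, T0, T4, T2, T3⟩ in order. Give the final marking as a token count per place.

(p0=3, p1=0, p2=5, p3=0, p4=4)

step 1: fire T3:  (p0=1, p1=4, p2=2, p3=3, p4=2) → (p0=3, p1=2, p2=2, p3=3, p4=2)
step 2: fire T5:  (p0=3, p1=2, p2=2, p3=3, p4=2) → (p0=1, p1=2, p2=2, p3=6, p4=4)
step 3: fire T0:  (p0=1, p1=2, p2=2, p3=6, p4=4) → (p0=1, p1=2, p2=4, p3=3, p4=4)
step 4: fire T4:  (p0=1, p1=2, p2=4, p3=3, p4=4) → (p0=1, p1=2, p2=4, p3=2, p4=2)
step 5: fire T2:  (p0=1, p1=2, p2=4, p3=2, p4=2) → (p0=1, p1=2, p2=5, p3=0, p4=4)
step 6: fire T3:  (p0=1, p1=2, p2=5, p3=0, p4=4) → (p0=3, p1=0, p2=5, p3=0, p4=4)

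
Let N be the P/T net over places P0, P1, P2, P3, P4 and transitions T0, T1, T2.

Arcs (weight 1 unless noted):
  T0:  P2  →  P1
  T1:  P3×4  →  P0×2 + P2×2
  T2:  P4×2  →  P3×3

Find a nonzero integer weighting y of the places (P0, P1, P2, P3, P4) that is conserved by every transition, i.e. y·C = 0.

y = (P0:1, P1:-1, P2:-1, P3:0, P4:0)

Incidence matrix C (rows=places, cols=transitions):
       T0   T1   T2
   P0   0    2    0
   P1   1    0    0
   P2  -1    2    0
   P3   0   -4    3
   P4   0    0   -2

Candidate y = [1, -1, -1, 0, 0]; check y·C column-wise:
  col T0: 1·0 + -1·1 + -1·-1 = 0
  col T1: 1·2 + -1·0 + -1·2 + 0·-4 = 0
  col T2: 1·0 + -1·0 + -1·0 + 0·3 + 0·-2 = 0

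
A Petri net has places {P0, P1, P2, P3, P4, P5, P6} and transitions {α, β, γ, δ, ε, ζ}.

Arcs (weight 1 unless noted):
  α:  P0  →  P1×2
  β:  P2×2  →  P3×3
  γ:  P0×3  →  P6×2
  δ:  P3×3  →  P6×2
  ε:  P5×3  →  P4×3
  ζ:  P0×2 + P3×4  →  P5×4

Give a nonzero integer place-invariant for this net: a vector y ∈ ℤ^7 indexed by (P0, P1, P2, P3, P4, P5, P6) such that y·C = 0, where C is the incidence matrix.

y = (P0:2, P1:1, P2:3, P3:2, P4:3, P5:3, P6:3)

Incidence matrix C (rows=places, cols=transitions):
        α    β    γ    δ    ε    ζ
   P0  -1    0   -3    0    0   -2
   P1   2    0    0    0    0    0
   P2   0   -2    0    0    0    0
   P3   0    3    0   -3    0   -4
   P4   0    0    0    0    3    0
   P5   0    0    0    0   -3    4
   P6   0    0    2    2    0    0

Candidate y = [2, 1, 3, 2, 3, 3, 3]; check y·C column-wise:
  col α: 2·-1 + 1·2 + 3·0 + 2·0 + 3·0 + 3·0 + 3·0 = 0
  col β: 2·0 + 1·0 + 3·-2 + 2·3 + 3·0 + 3·0 + 3·0 = 0
  col γ: 2·-3 + 1·0 + 3·0 + 2·0 + 3·0 + 3·0 + 3·2 = 0
  col δ: 2·0 + 1·0 + 3·0 + 2·-3 + 3·0 + 3·0 + 3·2 = 0
  col ε: 2·0 + 1·0 + 3·0 + 2·0 + 3·3 + 3·-3 + 3·0 = 0
  col ζ: 2·-2 + 1·0 + 3·0 + 2·-4 + 3·0 + 3·4 + 3·0 = 0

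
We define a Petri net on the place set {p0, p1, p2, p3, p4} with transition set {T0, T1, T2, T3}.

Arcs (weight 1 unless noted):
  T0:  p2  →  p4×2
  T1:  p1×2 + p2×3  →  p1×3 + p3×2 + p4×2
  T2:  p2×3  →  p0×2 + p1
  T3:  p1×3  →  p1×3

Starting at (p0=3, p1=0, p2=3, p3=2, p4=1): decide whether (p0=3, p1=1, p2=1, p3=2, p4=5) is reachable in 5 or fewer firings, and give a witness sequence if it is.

depth 0: 1 marking
depth 1: 3 markings reached so far
depth 2: 4 markings reached so far
depth 3: 5 markings reached so far
depth 4: 5 markings reached so far
(frontier empty at depth 4; search complete)
target is not among the 5 markings reachable within 5 steps

NO — not reachable within 5 firings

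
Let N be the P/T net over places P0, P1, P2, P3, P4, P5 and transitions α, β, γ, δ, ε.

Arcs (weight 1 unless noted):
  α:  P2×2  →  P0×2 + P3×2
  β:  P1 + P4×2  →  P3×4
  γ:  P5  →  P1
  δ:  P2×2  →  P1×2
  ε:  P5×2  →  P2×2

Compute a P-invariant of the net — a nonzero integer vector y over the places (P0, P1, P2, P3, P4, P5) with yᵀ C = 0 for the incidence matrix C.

Incidence matrix C (rows=places, cols=transitions):
        α    β    γ    δ    ε
   P0   2    0    0    0    0
   P1   0   -1    1    2    0
   P2  -2    0    0   -2    2
   P3   2    4    0    0    0
   P4   0   -2    0    0    0
   P5   0    0   -1    0   -2

Candidate y = [1, 0, 0, -1, -2, 0]; check y·C column-wise:
  col α: 1·2 + 0·-2 + -1·2 + -2·0 = 0
  col β: 1·0 + 0·-1 + -1·4 + -2·-2 = 0
  col γ: 1·0 + 0·1 + -1·0 + -2·0 + 0·-1 = 0
  col δ: 1·0 + 0·2 + 0·-2 + -1·0 + -2·0 = 0
  col ε: 1·0 + 0·2 + -1·0 + -2·0 + 0·-2 = 0

y = (P0:1, P1:0, P2:0, P3:-1, P4:-2, P5:0)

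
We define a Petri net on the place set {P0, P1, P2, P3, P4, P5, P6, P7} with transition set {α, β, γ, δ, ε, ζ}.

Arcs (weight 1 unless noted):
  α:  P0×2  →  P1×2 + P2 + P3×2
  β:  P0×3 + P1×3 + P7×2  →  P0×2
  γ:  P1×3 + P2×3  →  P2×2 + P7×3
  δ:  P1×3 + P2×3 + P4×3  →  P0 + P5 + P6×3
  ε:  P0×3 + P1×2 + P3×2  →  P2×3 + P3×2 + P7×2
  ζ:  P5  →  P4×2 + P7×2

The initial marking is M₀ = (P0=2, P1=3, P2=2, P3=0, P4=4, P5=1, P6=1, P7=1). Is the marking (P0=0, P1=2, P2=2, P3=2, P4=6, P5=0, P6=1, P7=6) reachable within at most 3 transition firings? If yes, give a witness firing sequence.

step 1: fire α:  (P0=2, P1=3, P2=2, P3=0, P4=4, P5=1, P6=1, P7=1) → (P0=0, P1=5, P2=3, P3=2, P4=4, P5=1, P6=1, P7=1)
step 2: fire γ:  (P0=0, P1=5, P2=3, P3=2, P4=4, P5=1, P6=1, P7=1) → (P0=0, P1=2, P2=2, P3=2, P4=4, P5=1, P6=1, P7=4)
step 3: fire ζ:  (P0=0, P1=2, P2=2, P3=2, P4=4, P5=1, P6=1, P7=4) → (P0=0, P1=2, P2=2, P3=2, P4=6, P5=0, P6=1, P7=6)

YES — reachable via ⟨α, γ, ζ⟩ (3 firings)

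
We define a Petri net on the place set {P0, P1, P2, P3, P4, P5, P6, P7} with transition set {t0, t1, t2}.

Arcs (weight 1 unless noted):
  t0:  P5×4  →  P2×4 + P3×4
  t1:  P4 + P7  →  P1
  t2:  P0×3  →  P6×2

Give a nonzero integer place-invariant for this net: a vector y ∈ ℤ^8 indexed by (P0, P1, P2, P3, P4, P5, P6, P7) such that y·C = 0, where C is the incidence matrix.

Incidence matrix C (rows=places, cols=transitions):
       t0   t1   t2
   P0   0    0   -3
   P1   0    1    0
   P2   4    0    0
   P3   4    0    0
   P4   0   -1    0
   P5  -4    0    0
   P6   0    0    2
   P7   0   -1    0

Candidate y = [0, 0, 1, -1, 0, 0, 0, 0]; check y·C column-wise:
  col t0: 1·4 + -1·4 + 0·-4 = 0
  col t1: 0·1 + 1·0 + -1·0 + 0·-1 + 0·-1 = 0
  col t2: 0·-3 + 1·0 + -1·0 + 0·2 = 0

y = (P0:0, P1:0, P2:1, P3:-1, P4:0, P5:0, P6:0, P7:0)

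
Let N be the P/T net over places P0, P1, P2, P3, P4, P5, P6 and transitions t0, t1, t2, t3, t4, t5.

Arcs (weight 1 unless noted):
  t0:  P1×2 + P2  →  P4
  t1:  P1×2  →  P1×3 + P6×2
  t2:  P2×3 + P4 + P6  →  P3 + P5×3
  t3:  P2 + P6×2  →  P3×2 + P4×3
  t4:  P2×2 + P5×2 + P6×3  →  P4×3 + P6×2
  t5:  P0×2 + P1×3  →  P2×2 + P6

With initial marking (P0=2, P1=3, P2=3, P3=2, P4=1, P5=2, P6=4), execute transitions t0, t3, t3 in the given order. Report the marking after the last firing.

(P0=2, P1=1, P2=0, P3=6, P4=8, P5=2, P6=0)

step 1: fire t0:  (P0=2, P1=3, P2=3, P3=2, P4=1, P5=2, P6=4) → (P0=2, P1=1, P2=2, P3=2, P4=2, P5=2, P6=4)
step 2: fire t3:  (P0=2, P1=1, P2=2, P3=2, P4=2, P5=2, P6=4) → (P0=2, P1=1, P2=1, P3=4, P4=5, P5=2, P6=2)
step 3: fire t3:  (P0=2, P1=1, P2=1, P3=4, P4=5, P5=2, P6=2) → (P0=2, P1=1, P2=0, P3=6, P4=8, P5=2, P6=0)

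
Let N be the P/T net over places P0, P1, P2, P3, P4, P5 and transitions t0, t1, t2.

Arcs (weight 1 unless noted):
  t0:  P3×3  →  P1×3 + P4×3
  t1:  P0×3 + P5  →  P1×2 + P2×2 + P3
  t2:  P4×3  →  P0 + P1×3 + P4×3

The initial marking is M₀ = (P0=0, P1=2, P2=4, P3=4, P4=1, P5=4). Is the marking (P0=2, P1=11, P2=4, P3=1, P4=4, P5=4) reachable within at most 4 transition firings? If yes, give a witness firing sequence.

YES — reachable via ⟨t0, t2, t2⟩ (3 firings)

step 1: fire t0:  (P0=0, P1=2, P2=4, P3=4, P4=1, P5=4) → (P0=0, P1=5, P2=4, P3=1, P4=4, P5=4)
step 2: fire t2:  (P0=0, P1=5, P2=4, P3=1, P4=4, P5=4) → (P0=1, P1=8, P2=4, P3=1, P4=4, P5=4)
step 3: fire t2:  (P0=1, P1=8, P2=4, P3=1, P4=4, P5=4) → (P0=2, P1=11, P2=4, P3=1, P4=4, P5=4)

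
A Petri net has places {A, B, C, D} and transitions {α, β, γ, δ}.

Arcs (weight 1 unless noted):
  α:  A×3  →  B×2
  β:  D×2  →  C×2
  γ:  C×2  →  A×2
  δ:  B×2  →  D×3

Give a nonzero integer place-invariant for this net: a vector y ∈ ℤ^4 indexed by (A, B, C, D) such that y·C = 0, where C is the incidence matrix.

y = (A:2, B:3, C:2, D:2)

Incidence matrix C (rows=places, cols=transitions):
        α    β    γ    δ
    A  -3    0    2    0
    B   2    0    0   -2
    C   0    2   -2    0
    D   0   -2    0    3

Candidate y = [2, 3, 2, 2]; check y·C column-wise:
  col α: 2·-3 + 3·2 + 2·0 + 2·0 = 0
  col β: 2·0 + 3·0 + 2·2 + 2·-2 = 0
  col γ: 2·2 + 3·0 + 2·-2 + 2·0 = 0
  col δ: 2·0 + 3·-2 + 2·0 + 2·3 = 0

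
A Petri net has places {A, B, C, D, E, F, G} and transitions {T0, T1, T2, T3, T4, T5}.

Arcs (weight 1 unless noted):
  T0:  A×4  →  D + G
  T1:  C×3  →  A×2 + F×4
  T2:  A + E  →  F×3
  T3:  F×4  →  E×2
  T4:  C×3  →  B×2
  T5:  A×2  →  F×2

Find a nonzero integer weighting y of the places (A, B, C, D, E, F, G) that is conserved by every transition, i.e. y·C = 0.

y = (A:1, B:3, C:2, D:4, E:2, F:1, G:0)

Incidence matrix C (rows=places, cols=transitions):
       T0   T1   T2   T3   T4   T5
    A  -4    2   -1    0    0   -2
    B   0    0    0    0    2    0
    C   0   -3    0    0   -3    0
    D   1    0    0    0    0    0
    E   0    0   -1    2    0    0
    F   0    4    3   -4    0    2
    G   1    0    0    0    0    0

Candidate y = [1, 3, 2, 4, 2, 1, 0]; check y·C column-wise:
  col T0: 1·-4 + 3·0 + 2·0 + 4·1 + 2·0 + 1·0 + 0·1 = 0
  col T1: 1·2 + 3·0 + 2·-3 + 4·0 + 2·0 + 1·4 = 0
  col T2: 1·-1 + 3·0 + 2·0 + 4·0 + 2·-1 + 1·3 = 0
  col T3: 1·0 + 3·0 + 2·0 + 4·0 + 2·2 + 1·-4 = 0
  col T4: 1·0 + 3·2 + 2·-3 + 4·0 + 2·0 + 1·0 = 0
  col T5: 1·-2 + 3·0 + 2·0 + 4·0 + 2·0 + 1·2 = 0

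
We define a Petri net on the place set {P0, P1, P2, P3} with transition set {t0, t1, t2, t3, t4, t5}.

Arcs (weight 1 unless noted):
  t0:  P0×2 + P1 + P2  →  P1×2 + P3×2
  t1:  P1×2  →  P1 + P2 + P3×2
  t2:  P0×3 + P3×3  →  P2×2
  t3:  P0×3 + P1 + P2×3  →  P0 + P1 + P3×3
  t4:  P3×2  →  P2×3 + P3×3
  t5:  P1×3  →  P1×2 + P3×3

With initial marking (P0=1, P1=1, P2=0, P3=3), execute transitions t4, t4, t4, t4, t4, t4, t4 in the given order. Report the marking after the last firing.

step 1: fire t4:  (P0=1, P1=1, P2=0, P3=3) → (P0=1, P1=1, P2=3, P3=4)
step 2: fire t4:  (P0=1, P1=1, P2=3, P3=4) → (P0=1, P1=1, P2=6, P3=5)
step 3: fire t4:  (P0=1, P1=1, P2=6, P3=5) → (P0=1, P1=1, P2=9, P3=6)
step 4: fire t4:  (P0=1, P1=1, P2=9, P3=6) → (P0=1, P1=1, P2=12, P3=7)
step 5: fire t4:  (P0=1, P1=1, P2=12, P3=7) → (P0=1, P1=1, P2=15, P3=8)
step 6: fire t4:  (P0=1, P1=1, P2=15, P3=8) → (P0=1, P1=1, P2=18, P3=9)
step 7: fire t4:  (P0=1, P1=1, P2=18, P3=9) → (P0=1, P1=1, P2=21, P3=10)

(P0=1, P1=1, P2=21, P3=10)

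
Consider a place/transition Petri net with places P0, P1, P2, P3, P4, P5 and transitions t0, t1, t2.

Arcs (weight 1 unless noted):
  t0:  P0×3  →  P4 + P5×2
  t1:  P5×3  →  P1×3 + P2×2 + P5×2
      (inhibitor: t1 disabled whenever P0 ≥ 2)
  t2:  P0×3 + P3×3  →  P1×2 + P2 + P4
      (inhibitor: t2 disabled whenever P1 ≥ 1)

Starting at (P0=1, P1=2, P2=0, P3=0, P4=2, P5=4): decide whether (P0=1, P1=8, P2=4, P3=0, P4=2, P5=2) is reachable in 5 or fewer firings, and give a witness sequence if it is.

YES — reachable via ⟨t1, t1⟩ (2 firings)

step 1: fire t1:  (P0=1, P1=2, P2=0, P3=0, P4=2, P5=4) → (P0=1, P1=5, P2=2, P3=0, P4=2, P5=3)
step 2: fire t1:  (P0=1, P1=5, P2=2, P3=0, P4=2, P5=3) → (P0=1, P1=8, P2=4, P3=0, P4=2, P5=2)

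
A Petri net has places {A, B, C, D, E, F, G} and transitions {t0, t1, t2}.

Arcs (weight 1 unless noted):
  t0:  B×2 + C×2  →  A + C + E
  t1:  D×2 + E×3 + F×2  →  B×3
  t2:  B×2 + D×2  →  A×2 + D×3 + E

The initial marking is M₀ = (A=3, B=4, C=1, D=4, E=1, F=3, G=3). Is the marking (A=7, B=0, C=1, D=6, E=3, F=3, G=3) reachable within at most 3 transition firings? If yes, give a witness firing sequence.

step 1: fire t2:  (A=3, B=4, C=1, D=4, E=1, F=3, G=3) → (A=5, B=2, C=1, D=5, E=2, F=3, G=3)
step 2: fire t2:  (A=5, B=2, C=1, D=5, E=2, F=3, G=3) → (A=7, B=0, C=1, D=6, E=3, F=3, G=3)

YES — reachable via ⟨t2, t2⟩ (2 firings)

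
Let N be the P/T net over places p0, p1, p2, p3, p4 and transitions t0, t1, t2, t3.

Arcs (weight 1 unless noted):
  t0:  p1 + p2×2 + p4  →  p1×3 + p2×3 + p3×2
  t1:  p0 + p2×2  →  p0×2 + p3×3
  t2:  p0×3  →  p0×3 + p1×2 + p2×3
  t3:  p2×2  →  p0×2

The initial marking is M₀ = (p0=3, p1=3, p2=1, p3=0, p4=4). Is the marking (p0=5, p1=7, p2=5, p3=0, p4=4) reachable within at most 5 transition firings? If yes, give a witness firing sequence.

step 1: fire t2:  (p0=3, p1=3, p2=1, p3=0, p4=4) → (p0=3, p1=5, p2=4, p3=0, p4=4)
step 2: fire t2:  (p0=3, p1=5, p2=4, p3=0, p4=4) → (p0=3, p1=7, p2=7, p3=0, p4=4)
step 3: fire t3:  (p0=3, p1=7, p2=7, p3=0, p4=4) → (p0=5, p1=7, p2=5, p3=0, p4=4)

YES — reachable via ⟨t2, t2, t3⟩ (3 firings)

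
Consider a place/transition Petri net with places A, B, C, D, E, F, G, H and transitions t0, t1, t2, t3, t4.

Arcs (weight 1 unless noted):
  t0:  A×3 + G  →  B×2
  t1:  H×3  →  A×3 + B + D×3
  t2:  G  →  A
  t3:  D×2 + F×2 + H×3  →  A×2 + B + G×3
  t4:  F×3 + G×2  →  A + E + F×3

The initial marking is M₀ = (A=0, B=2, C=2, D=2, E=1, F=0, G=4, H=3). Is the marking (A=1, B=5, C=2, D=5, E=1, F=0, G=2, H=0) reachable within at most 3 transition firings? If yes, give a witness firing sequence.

step 1: fire t1:  (A=0, B=2, C=2, D=2, E=1, F=0, G=4, H=3) → (A=3, B=3, C=2, D=5, E=1, F=0, G=4, H=0)
step 2: fire t0:  (A=3, B=3, C=2, D=5, E=1, F=0, G=4, H=0) → (A=0, B=5, C=2, D=5, E=1, F=0, G=3, H=0)
step 3: fire t2:  (A=0, B=5, C=2, D=5, E=1, F=0, G=3, H=0) → (A=1, B=5, C=2, D=5, E=1, F=0, G=2, H=0)

YES — reachable via ⟨t1, t0, t2⟩ (3 firings)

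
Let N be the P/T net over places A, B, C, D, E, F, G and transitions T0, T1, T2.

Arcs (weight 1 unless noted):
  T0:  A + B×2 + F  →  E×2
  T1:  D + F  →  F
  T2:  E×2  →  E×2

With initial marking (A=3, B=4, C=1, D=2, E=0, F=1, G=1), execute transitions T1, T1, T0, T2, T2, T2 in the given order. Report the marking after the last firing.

step 1: fire T1:  (A=3, B=4, C=1, D=2, E=0, F=1, G=1) → (A=3, B=4, C=1, D=1, E=0, F=1, G=1)
step 2: fire T1:  (A=3, B=4, C=1, D=1, E=0, F=1, G=1) → (A=3, B=4, C=1, D=0, E=0, F=1, G=1)
step 3: fire T0:  (A=3, B=4, C=1, D=0, E=0, F=1, G=1) → (A=2, B=2, C=1, D=0, E=2, F=0, G=1)
step 4: fire T2:  (A=2, B=2, C=1, D=0, E=2, F=0, G=1) → (A=2, B=2, C=1, D=0, E=2, F=0, G=1)
step 5: fire T2:  (A=2, B=2, C=1, D=0, E=2, F=0, G=1) → (A=2, B=2, C=1, D=0, E=2, F=0, G=1)
step 6: fire T2:  (A=2, B=2, C=1, D=0, E=2, F=0, G=1) → (A=2, B=2, C=1, D=0, E=2, F=0, G=1)

(A=2, B=2, C=1, D=0, E=2, F=0, G=1)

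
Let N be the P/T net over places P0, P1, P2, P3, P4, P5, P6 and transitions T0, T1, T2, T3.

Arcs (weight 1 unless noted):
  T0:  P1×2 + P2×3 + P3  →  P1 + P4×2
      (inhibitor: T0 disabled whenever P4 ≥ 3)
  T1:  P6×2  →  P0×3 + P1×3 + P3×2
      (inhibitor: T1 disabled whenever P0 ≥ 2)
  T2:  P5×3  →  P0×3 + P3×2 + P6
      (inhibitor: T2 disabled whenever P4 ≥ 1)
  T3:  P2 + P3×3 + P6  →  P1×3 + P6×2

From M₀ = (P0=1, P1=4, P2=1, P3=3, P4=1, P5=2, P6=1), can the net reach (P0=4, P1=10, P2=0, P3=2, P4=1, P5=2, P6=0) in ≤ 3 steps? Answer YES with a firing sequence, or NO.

YES — reachable via ⟨T3, T1⟩ (2 firings)

step 1: fire T3:  (P0=1, P1=4, P2=1, P3=3, P4=1, P5=2, P6=1) → (P0=1, P1=7, P2=0, P3=0, P4=1, P5=2, P6=2)
step 2: fire T1:  (P0=1, P1=7, P2=0, P3=0, P4=1, P5=2, P6=2) → (P0=4, P1=10, P2=0, P3=2, P4=1, P5=2, P6=0)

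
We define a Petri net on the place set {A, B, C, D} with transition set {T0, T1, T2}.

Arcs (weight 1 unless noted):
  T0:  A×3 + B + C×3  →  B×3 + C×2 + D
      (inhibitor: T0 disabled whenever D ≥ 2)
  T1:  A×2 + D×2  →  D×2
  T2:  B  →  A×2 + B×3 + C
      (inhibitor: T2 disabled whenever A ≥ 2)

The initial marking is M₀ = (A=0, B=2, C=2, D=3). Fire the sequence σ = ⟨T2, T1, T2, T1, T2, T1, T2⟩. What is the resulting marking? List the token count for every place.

step 1: fire T2:  (A=0, B=2, C=2, D=3) → (A=2, B=4, C=3, D=3)
step 2: fire T1:  (A=2, B=4, C=3, D=3) → (A=0, B=4, C=3, D=3)
step 3: fire T2:  (A=0, B=4, C=3, D=3) → (A=2, B=6, C=4, D=3)
step 4: fire T1:  (A=2, B=6, C=4, D=3) → (A=0, B=6, C=4, D=3)
step 5: fire T2:  (A=0, B=6, C=4, D=3) → (A=2, B=8, C=5, D=3)
step 6: fire T1:  (A=2, B=8, C=5, D=3) → (A=0, B=8, C=5, D=3)
step 7: fire T2:  (A=0, B=8, C=5, D=3) → (A=2, B=10, C=6, D=3)

(A=2, B=10, C=6, D=3)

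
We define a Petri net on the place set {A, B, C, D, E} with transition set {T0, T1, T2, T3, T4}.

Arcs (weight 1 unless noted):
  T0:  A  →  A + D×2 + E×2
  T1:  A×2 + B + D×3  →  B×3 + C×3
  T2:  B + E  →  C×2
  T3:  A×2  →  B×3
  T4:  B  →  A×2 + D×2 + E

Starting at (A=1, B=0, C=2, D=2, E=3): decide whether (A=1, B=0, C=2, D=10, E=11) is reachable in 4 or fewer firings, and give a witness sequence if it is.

step 1: fire T0:  (A=1, B=0, C=2, D=2, E=3) → (A=1, B=0, C=2, D=4, E=5)
step 2: fire T0:  (A=1, B=0, C=2, D=4, E=5) → (A=1, B=0, C=2, D=6, E=7)
step 3: fire T0:  (A=1, B=0, C=2, D=6, E=7) → (A=1, B=0, C=2, D=8, E=9)
step 4: fire T0:  (A=1, B=0, C=2, D=8, E=9) → (A=1, B=0, C=2, D=10, E=11)

YES — reachable via ⟨T0, T0, T0, T0⟩ (4 firings)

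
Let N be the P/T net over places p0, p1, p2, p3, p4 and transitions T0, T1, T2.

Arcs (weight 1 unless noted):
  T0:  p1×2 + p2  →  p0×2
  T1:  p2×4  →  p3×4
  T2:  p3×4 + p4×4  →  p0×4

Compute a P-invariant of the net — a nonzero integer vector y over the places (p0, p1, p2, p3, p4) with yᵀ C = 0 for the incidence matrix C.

Incidence matrix C (rows=places, cols=transitions):
       T0   T1   T2
   p0   2    0    4
   p1  -2    0    0
   p2  -1   -4    0
   p3   0    4   -4
   p4   0    0   -4

Candidate y = [2, 1, 2, 2, 0]; check y·C column-wise:
  col T0: 2·2 + 1·-2 + 2·-1 + 2·0 = 0
  col T1: 2·0 + 1·0 + 2·-4 + 2·4 = 0
  col T2: 2·4 + 1·0 + 2·0 + 2·-4 + 0·-4 = 0

y = (p0:2, p1:1, p2:2, p3:2, p4:0)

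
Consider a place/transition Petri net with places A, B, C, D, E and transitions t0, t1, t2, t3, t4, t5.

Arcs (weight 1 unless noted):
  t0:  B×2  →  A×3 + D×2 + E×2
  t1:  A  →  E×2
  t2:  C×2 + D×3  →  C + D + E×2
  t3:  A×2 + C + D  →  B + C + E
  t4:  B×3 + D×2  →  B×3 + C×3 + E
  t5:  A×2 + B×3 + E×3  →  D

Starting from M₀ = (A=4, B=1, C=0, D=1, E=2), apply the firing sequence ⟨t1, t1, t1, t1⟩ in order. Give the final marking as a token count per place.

(A=0, B=1, C=0, D=1, E=10)

step 1: fire t1:  (A=4, B=1, C=0, D=1, E=2) → (A=3, B=1, C=0, D=1, E=4)
step 2: fire t1:  (A=3, B=1, C=0, D=1, E=4) → (A=2, B=1, C=0, D=1, E=6)
step 3: fire t1:  (A=2, B=1, C=0, D=1, E=6) → (A=1, B=1, C=0, D=1, E=8)
step 4: fire t1:  (A=1, B=1, C=0, D=1, E=8) → (A=0, B=1, C=0, D=1, E=10)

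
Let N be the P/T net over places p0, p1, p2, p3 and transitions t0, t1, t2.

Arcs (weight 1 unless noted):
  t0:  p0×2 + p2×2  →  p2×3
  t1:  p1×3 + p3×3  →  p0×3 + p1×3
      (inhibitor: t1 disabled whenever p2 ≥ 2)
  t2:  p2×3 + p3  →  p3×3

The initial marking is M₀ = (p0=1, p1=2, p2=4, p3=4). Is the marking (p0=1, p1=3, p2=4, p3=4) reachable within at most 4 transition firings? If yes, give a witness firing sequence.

depth 0: 1 marking
depth 1: 2 markings reached so far
depth 2: 2 markings reached so far
(frontier empty at depth 2; search complete)
target is not among the 2 markings reachable within 4 steps

NO — not reachable within 4 firings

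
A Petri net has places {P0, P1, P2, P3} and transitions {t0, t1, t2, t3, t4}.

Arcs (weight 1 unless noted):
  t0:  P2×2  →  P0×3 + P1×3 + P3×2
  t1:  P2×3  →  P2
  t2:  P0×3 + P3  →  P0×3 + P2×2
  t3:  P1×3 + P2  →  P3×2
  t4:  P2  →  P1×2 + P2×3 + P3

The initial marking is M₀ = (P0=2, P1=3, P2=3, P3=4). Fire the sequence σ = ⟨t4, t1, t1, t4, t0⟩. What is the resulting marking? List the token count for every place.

step 1: fire t4:  (P0=2, P1=3, P2=3, P3=4) → (P0=2, P1=5, P2=5, P3=5)
step 2: fire t1:  (P0=2, P1=5, P2=5, P3=5) → (P0=2, P1=5, P2=3, P3=5)
step 3: fire t1:  (P0=2, P1=5, P2=3, P3=5) → (P0=2, P1=5, P2=1, P3=5)
step 4: fire t4:  (P0=2, P1=5, P2=1, P3=5) → (P0=2, P1=7, P2=3, P3=6)
step 5: fire t0:  (P0=2, P1=7, P2=3, P3=6) → (P0=5, P1=10, P2=1, P3=8)

(P0=5, P1=10, P2=1, P3=8)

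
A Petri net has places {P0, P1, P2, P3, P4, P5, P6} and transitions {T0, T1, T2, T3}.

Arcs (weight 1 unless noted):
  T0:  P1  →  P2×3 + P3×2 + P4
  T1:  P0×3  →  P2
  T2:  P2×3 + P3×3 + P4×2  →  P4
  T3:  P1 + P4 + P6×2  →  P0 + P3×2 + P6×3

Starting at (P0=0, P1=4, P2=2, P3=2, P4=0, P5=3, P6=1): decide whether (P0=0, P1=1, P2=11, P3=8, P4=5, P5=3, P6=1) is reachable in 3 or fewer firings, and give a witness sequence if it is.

depth 0: 1 marking
depth 1: 2 markings reached so far
depth 2: 3 markings reached so far
depth 3: 5 markings reached so far
target is not among the 5 markings reachable within 3 steps

NO — not reachable within 3 firings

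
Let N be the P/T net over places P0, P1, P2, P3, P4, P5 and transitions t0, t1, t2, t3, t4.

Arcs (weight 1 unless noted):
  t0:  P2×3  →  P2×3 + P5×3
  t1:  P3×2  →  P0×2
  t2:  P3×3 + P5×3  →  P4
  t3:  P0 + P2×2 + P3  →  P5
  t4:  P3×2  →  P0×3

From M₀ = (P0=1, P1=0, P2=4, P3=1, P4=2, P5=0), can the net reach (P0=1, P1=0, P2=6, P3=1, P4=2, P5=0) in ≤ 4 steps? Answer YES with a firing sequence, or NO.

NO — not reachable within 4 firings

depth 0: 1 marking
depth 1: 3 markings reached so far
depth 2: 5 markings reached so far
depth 3: 7 markings reached so far
depth 4: 9 markings reached so far
target is not among the 9 markings reachable within 4 steps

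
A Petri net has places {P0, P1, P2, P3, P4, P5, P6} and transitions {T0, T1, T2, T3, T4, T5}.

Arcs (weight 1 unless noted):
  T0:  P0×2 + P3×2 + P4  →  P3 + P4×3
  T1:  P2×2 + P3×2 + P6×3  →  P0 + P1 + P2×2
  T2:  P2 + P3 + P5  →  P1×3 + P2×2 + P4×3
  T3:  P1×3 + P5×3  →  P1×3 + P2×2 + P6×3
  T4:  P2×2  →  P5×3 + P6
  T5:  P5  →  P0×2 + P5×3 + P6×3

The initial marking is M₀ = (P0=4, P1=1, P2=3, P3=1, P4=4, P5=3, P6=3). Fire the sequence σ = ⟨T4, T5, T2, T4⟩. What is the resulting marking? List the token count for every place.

(P0=6, P1=4, P2=0, P3=0, P4=7, P5=10, P6=8)

step 1: fire T4:  (P0=4, P1=1, P2=3, P3=1, P4=4, P5=3, P6=3) → (P0=4, P1=1, P2=1, P3=1, P4=4, P5=6, P6=4)
step 2: fire T5:  (P0=4, P1=1, P2=1, P3=1, P4=4, P5=6, P6=4) → (P0=6, P1=1, P2=1, P3=1, P4=4, P5=8, P6=7)
step 3: fire T2:  (P0=6, P1=1, P2=1, P3=1, P4=4, P5=8, P6=7) → (P0=6, P1=4, P2=2, P3=0, P4=7, P5=7, P6=7)
step 4: fire T4:  (P0=6, P1=4, P2=2, P3=0, P4=7, P5=7, P6=7) → (P0=6, P1=4, P2=0, P3=0, P4=7, P5=10, P6=8)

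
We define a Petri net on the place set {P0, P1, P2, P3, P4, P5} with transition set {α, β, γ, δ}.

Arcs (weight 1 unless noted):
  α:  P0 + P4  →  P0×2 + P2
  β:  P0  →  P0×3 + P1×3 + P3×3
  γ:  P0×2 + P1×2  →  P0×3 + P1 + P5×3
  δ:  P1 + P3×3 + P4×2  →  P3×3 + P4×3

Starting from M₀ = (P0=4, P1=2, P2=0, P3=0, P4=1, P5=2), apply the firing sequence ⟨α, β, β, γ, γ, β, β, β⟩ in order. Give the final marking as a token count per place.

(P0=17, P1=15, P2=1, P3=15, P4=0, P5=8)

step 1: fire α:  (P0=4, P1=2, P2=0, P3=0, P4=1, P5=2) → (P0=5, P1=2, P2=1, P3=0, P4=0, P5=2)
step 2: fire β:  (P0=5, P1=2, P2=1, P3=0, P4=0, P5=2) → (P0=7, P1=5, P2=1, P3=3, P4=0, P5=2)
step 3: fire β:  (P0=7, P1=5, P2=1, P3=3, P4=0, P5=2) → (P0=9, P1=8, P2=1, P3=6, P4=0, P5=2)
step 4: fire γ:  (P0=9, P1=8, P2=1, P3=6, P4=0, P5=2) → (P0=10, P1=7, P2=1, P3=6, P4=0, P5=5)
step 5: fire γ:  (P0=10, P1=7, P2=1, P3=6, P4=0, P5=5) → (P0=11, P1=6, P2=1, P3=6, P4=0, P5=8)
step 6: fire β:  (P0=11, P1=6, P2=1, P3=6, P4=0, P5=8) → (P0=13, P1=9, P2=1, P3=9, P4=0, P5=8)
step 7: fire β:  (P0=13, P1=9, P2=1, P3=9, P4=0, P5=8) → (P0=15, P1=12, P2=1, P3=12, P4=0, P5=8)
step 8: fire β:  (P0=15, P1=12, P2=1, P3=12, P4=0, P5=8) → (P0=17, P1=15, P2=1, P3=15, P4=0, P5=8)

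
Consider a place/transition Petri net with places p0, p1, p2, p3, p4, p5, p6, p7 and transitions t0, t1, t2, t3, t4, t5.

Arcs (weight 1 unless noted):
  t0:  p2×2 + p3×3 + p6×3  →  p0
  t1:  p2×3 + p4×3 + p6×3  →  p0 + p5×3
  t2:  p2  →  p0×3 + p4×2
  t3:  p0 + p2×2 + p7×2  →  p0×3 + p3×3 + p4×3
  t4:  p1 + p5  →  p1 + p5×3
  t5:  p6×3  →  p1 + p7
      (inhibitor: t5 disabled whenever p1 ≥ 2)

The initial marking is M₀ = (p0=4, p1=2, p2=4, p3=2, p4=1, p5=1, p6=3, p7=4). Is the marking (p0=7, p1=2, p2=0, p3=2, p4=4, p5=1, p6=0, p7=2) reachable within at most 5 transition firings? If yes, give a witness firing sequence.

YES — reachable via ⟨t3, t0⟩ (2 firings)

step 1: fire t3:  (p0=4, p1=2, p2=4, p3=2, p4=1, p5=1, p6=3, p7=4) → (p0=6, p1=2, p2=2, p3=5, p4=4, p5=1, p6=3, p7=2)
step 2: fire t0:  (p0=6, p1=2, p2=2, p3=5, p4=4, p5=1, p6=3, p7=2) → (p0=7, p1=2, p2=0, p3=2, p4=4, p5=1, p6=0, p7=2)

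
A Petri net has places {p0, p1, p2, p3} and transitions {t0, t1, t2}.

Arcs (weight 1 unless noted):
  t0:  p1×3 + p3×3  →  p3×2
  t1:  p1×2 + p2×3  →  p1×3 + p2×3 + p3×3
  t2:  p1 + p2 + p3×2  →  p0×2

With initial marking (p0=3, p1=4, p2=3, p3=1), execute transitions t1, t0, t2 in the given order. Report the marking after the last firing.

(p0=5, p1=1, p2=2, p3=1)

step 1: fire t1:  (p0=3, p1=4, p2=3, p3=1) → (p0=3, p1=5, p2=3, p3=4)
step 2: fire t0:  (p0=3, p1=5, p2=3, p3=4) → (p0=3, p1=2, p2=3, p3=3)
step 3: fire t2:  (p0=3, p1=2, p2=3, p3=3) → (p0=5, p1=1, p2=2, p3=1)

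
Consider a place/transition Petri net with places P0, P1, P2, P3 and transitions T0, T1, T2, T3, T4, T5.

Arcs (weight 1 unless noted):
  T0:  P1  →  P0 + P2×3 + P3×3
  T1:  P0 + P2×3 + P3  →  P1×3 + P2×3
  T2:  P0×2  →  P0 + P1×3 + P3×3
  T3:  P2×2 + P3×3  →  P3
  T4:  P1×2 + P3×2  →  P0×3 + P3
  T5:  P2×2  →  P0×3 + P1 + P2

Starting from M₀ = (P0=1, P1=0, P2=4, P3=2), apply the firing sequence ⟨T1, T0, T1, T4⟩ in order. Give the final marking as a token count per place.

step 1: fire T1:  (P0=1, P1=0, P2=4, P3=2) → (P0=0, P1=3, P2=4, P3=1)
step 2: fire T0:  (P0=0, P1=3, P2=4, P3=1) → (P0=1, P1=2, P2=7, P3=4)
step 3: fire T1:  (P0=1, P1=2, P2=7, P3=4) → (P0=0, P1=5, P2=7, P3=3)
step 4: fire T4:  (P0=0, P1=5, P2=7, P3=3) → (P0=3, P1=3, P2=7, P3=2)

(P0=3, P1=3, P2=7, P3=2)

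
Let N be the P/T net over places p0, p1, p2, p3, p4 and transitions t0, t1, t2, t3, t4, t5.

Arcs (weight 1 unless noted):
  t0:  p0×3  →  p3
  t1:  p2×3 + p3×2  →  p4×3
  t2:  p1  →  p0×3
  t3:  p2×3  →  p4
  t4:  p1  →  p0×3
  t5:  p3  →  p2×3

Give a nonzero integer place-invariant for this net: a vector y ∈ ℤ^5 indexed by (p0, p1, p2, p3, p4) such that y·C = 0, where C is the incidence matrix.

Incidence matrix C (rows=places, cols=transitions):
       t0   t1   t2   t3   t4   t5
   p0  -3    0    3    0    3    0
   p1   0    0   -1    0   -1    0
   p2   0   -3    0   -3    0    3
   p3   1   -2    0    0    0   -1
   p4   0    3    0    1    0    0

Candidate y = [1, 3, 1, 3, 3]; check y·C column-wise:
  col t0: 1·-3 + 3·0 + 1·0 + 3·1 + 3·0 = 0
  col t1: 1·0 + 3·0 + 1·-3 + 3·-2 + 3·3 = 0
  col t2: 1·3 + 3·-1 + 1·0 + 3·0 + 3·0 = 0
  col t3: 1·0 + 3·0 + 1·-3 + 3·0 + 3·1 = 0
  col t4: 1·3 + 3·-1 + 1·0 + 3·0 + 3·0 = 0
  col t5: 1·0 + 3·0 + 1·3 + 3·-1 + 3·0 = 0

y = (p0:1, p1:3, p2:1, p3:3, p4:3)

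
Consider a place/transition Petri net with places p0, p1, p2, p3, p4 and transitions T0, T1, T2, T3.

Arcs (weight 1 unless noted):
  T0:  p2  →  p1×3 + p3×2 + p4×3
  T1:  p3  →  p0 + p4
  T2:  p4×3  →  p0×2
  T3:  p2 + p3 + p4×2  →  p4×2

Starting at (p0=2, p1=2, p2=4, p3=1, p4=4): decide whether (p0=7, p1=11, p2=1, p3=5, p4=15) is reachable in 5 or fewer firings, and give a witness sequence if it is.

NO — not reachable within 5 firings

depth 0: 1 marking
depth 1: 5 markings reached so far
depth 2: 11 markings reached so far
depth 3: 21 markings reached so far
depth 4: 40 markings reached so far
depth 5: 63 markings reached so far
target is not among the 63 markings reachable within 5 steps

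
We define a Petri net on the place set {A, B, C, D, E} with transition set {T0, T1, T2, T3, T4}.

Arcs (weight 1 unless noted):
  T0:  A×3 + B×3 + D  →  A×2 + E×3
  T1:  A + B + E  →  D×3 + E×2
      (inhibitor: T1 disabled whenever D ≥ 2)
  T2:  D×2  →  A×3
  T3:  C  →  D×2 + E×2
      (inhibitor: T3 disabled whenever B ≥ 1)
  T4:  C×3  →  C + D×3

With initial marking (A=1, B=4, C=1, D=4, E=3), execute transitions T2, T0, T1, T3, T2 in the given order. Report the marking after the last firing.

(A=5, B=0, C=0, D=4, E=9)

step 1: fire T2:  (A=1, B=4, C=1, D=4, E=3) → (A=4, B=4, C=1, D=2, E=3)
step 2: fire T0:  (A=4, B=4, C=1, D=2, E=3) → (A=3, B=1, C=1, D=1, E=6)
step 3: fire T1:  (A=3, B=1, C=1, D=1, E=6) → (A=2, B=0, C=1, D=4, E=7)
step 4: fire T3:  (A=2, B=0, C=1, D=4, E=7) → (A=2, B=0, C=0, D=6, E=9)
step 5: fire T2:  (A=2, B=0, C=0, D=6, E=9) → (A=5, B=0, C=0, D=4, E=9)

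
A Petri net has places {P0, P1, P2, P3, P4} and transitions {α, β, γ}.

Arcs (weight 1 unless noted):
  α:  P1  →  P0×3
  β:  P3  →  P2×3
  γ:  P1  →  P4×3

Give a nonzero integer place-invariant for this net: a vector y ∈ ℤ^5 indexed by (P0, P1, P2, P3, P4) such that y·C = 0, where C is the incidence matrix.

y = (P0:0, P1:0, P2:1, P3:3, P4:0)

Incidence matrix C (rows=places, cols=transitions):
        α    β    γ
   P0   3    0    0
   P1  -1    0   -1
   P2   0    3    0
   P3   0   -1    0
   P4   0    0    3

Candidate y = [0, 0, 1, 3, 0]; check y·C column-wise:
  col α: 0·3 + 0·-1 + 1·0 + 3·0 = 0
  col β: 1·3 + 3·-1 = 0
  col γ: 0·-1 + 1·0 + 3·0 + 0·3 = 0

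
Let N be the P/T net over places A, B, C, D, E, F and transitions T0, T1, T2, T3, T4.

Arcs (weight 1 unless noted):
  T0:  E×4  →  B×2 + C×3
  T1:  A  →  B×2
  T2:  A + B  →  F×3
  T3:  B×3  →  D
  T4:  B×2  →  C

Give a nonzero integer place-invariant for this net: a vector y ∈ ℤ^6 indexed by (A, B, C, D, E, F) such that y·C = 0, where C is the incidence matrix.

Incidence matrix C (rows=places, cols=transitions):
       T0   T1   T2   T3   T4
    A   0   -1   -1    0    0
    B   2    2   -1   -3   -2
    C   3    0    0    0    1
    D   0    0    0    1    0
    E  -4    0    0    0    0
    F   0    0    3    0    0

Candidate y = [2, 1, 2, 3, 2, 1]; check y·C column-wise:
  col T0: 2·0 + 1·2 + 2·3 + 3·0 + 2·-4 + 1·0 = 0
  col T1: 2·-1 + 1·2 + 2·0 + 3·0 + 2·0 + 1·0 = 0
  col T2: 2·-1 + 1·-1 + 2·0 + 3·0 + 2·0 + 1·3 = 0
  col T3: 2·0 + 1·-3 + 2·0 + 3·1 + 2·0 + 1·0 = 0
  col T4: 2·0 + 1·-2 + 2·1 + 3·0 + 2·0 + 1·0 = 0

y = (A:2, B:1, C:2, D:3, E:2, F:1)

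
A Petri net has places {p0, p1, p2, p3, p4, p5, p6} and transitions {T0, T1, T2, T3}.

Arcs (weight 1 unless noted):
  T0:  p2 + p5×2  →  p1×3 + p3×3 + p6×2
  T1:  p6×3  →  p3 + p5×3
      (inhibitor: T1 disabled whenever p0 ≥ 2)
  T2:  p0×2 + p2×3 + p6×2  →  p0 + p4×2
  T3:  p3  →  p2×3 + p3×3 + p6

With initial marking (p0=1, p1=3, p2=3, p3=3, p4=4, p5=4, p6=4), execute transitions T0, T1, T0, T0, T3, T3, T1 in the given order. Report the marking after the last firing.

step 1: fire T0:  (p0=1, p1=3, p2=3, p3=3, p4=4, p5=4, p6=4) → (p0=1, p1=6, p2=2, p3=6, p4=4, p5=2, p6=6)
step 2: fire T1:  (p0=1, p1=6, p2=2, p3=6, p4=4, p5=2, p6=6) → (p0=1, p1=6, p2=2, p3=7, p4=4, p5=5, p6=3)
step 3: fire T0:  (p0=1, p1=6, p2=2, p3=7, p4=4, p5=5, p6=3) → (p0=1, p1=9, p2=1, p3=10, p4=4, p5=3, p6=5)
step 4: fire T0:  (p0=1, p1=9, p2=1, p3=10, p4=4, p5=3, p6=5) → (p0=1, p1=12, p2=0, p3=13, p4=4, p5=1, p6=7)
step 5: fire T3:  (p0=1, p1=12, p2=0, p3=13, p4=4, p5=1, p6=7) → (p0=1, p1=12, p2=3, p3=15, p4=4, p5=1, p6=8)
step 6: fire T3:  (p0=1, p1=12, p2=3, p3=15, p4=4, p5=1, p6=8) → (p0=1, p1=12, p2=6, p3=17, p4=4, p5=1, p6=9)
step 7: fire T1:  (p0=1, p1=12, p2=6, p3=17, p4=4, p5=1, p6=9) → (p0=1, p1=12, p2=6, p3=18, p4=4, p5=4, p6=6)

(p0=1, p1=12, p2=6, p3=18, p4=4, p5=4, p6=6)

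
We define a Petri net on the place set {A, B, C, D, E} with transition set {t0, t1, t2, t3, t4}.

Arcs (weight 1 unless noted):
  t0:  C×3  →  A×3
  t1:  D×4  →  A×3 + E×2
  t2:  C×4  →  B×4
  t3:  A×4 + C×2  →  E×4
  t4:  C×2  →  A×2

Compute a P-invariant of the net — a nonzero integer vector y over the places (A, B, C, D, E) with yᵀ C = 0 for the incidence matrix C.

y = (A:2, B:2, C:2, D:3, E:3)

Incidence matrix C (rows=places, cols=transitions):
       t0   t1   t2   t3   t4
    A   3    3    0   -4    2
    B   0    0    4    0    0
    C  -3    0   -4   -2   -2
    D   0   -4    0    0    0
    E   0    2    0    4    0

Candidate y = [2, 2, 2, 3, 3]; check y·C column-wise:
  col t0: 2·3 + 2·0 + 2·-3 + 3·0 + 3·0 = 0
  col t1: 2·3 + 2·0 + 2·0 + 3·-4 + 3·2 = 0
  col t2: 2·0 + 2·4 + 2·-4 + 3·0 + 3·0 = 0
  col t3: 2·-4 + 2·0 + 2·-2 + 3·0 + 3·4 = 0
  col t4: 2·2 + 2·0 + 2·-2 + 3·0 + 3·0 = 0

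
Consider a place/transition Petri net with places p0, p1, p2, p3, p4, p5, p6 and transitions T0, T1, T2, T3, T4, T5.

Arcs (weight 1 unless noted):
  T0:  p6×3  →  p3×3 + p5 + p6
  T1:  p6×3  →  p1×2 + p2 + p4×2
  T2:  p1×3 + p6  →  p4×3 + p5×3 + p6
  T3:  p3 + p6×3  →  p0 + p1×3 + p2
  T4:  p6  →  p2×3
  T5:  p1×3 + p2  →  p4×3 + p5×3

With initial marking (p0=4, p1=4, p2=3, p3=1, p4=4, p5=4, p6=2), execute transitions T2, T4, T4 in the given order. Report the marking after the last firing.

step 1: fire T2:  (p0=4, p1=4, p2=3, p3=1, p4=4, p5=4, p6=2) → (p0=4, p1=1, p2=3, p3=1, p4=7, p5=7, p6=2)
step 2: fire T4:  (p0=4, p1=1, p2=3, p3=1, p4=7, p5=7, p6=2) → (p0=4, p1=1, p2=6, p3=1, p4=7, p5=7, p6=1)
step 3: fire T4:  (p0=4, p1=1, p2=6, p3=1, p4=7, p5=7, p6=1) → (p0=4, p1=1, p2=9, p3=1, p4=7, p5=7, p6=0)

(p0=4, p1=1, p2=9, p3=1, p4=7, p5=7, p6=0)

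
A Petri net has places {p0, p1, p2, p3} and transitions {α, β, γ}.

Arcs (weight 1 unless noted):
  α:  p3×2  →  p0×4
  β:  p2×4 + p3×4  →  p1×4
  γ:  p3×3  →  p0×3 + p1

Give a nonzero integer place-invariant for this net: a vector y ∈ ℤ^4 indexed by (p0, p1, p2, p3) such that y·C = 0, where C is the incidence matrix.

Incidence matrix C (rows=places, cols=transitions):
        α    β    γ
   p0   4    0    3
   p1   0    4    1
   p2   0   -4    0
   p3  -2   -4   -3

Candidate y = [1, 3, 1, 2]; check y·C column-wise:
  col α: 1·4 + 3·0 + 1·0 + 2·-2 = 0
  col β: 1·0 + 3·4 + 1·-4 + 2·-4 = 0
  col γ: 1·3 + 3·1 + 1·0 + 2·-3 = 0

y = (p0:1, p1:3, p2:1, p3:2)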